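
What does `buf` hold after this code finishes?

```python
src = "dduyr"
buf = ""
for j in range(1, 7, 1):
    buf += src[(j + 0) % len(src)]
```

j=1: add src[1]='d' → 'd'
j=2: add src[2]='u' → 'du'
j=3: add src[3]='y' → 'duy'
j=4: add src[4]='r' → 'duyr'
j=5: add src[0]='d' → 'duyrd'
j=6: add src[1]='d' → 'duyrdd'

'duyrdd'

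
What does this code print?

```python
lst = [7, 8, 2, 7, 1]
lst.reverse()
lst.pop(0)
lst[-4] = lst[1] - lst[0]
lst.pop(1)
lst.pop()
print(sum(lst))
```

3

reverse → [1, 7, 2, 8, 7]
pop(0) removes 1 → [7, 2, 8, 7]
lst[-4] = lst[1]-lst[0] = 2-7 = -5 → [-5, 2, 8, 7]
pop(1) removes 2 → [-5, 8, 7]
pop() removes 7 → [-5, 8]
sum = 3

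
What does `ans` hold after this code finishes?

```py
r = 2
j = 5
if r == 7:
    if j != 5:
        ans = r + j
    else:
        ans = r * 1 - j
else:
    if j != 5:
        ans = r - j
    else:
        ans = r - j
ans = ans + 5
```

2

r=2, j=5
r == 7 is False; j != 5 is False
→ ans = r - j = -3
ans = (-3)+5 = 2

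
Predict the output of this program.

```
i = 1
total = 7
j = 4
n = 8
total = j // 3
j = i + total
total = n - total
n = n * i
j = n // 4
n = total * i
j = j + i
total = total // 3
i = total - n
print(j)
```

total = 4//3 = 1
j = 1+1 = 2
total = 8-1 = 7
n = 8*1 = 8
j = 8//4 = 2
n = 7*1 = 7
j = 2+1 = 3
total = 7//3 = 2
i = 2-7 = -5

3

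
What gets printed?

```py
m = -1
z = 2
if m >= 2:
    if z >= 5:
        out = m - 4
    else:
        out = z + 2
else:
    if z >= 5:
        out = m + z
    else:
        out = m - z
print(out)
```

-3

m=-1, z=2
m >= 2 is False; z >= 5 is False
→ out = m - z = -3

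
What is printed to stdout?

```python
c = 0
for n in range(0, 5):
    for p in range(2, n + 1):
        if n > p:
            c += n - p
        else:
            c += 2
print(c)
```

10

n=2,p=2: not 2>2, c = 0+2 = 2
n=3,p=2: 3>2, c = 2+1 = 3
n=3,p=3: not 3>3, c = 3+2 = 5
n=4,p=2: 4>2, c = 5+2 = 7
n=4,p=3: 4>3, c = 7+1 = 8
n=4,p=4: not 4>4, c = 8+2 = 10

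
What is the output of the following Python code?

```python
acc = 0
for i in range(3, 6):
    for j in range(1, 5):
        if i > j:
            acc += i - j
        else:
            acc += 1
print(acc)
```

i=3,j=1: 3>1, acc = 0+2 = 2
i=3,j=2: 3>2, acc = 2+1 = 3
i=3,j=3: not 3>3, acc = 3+1 = 4
i=3,j=4: not 3>4, acc = 4+1 = 5
i=4,j=1: 4>1, acc = 5+3 = 8
i=4,j=2: 4>2, acc = 8+2 = 10
i=4,j=3: 4>3, acc = 10+1 = 11
i=4,j=4: not 4>4, acc = 11+1 = 12
i=5,j=1: 5>1, acc = 12+4 = 16
i=5,j=2: 5>2, acc = 16+3 = 19
i=5,j=3: 5>3, acc = 19+2 = 21
i=5,j=4: 5>4, acc = 21+1 = 22

22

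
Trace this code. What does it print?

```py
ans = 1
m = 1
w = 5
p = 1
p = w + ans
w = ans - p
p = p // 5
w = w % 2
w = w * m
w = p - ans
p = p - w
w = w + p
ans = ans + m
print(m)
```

p = 5+1 = 6
w = 1-6 = -5
p = 6//5 = 1
w = (-5)%2 = 1
w = 1*1 = 1
w = 1-1 = 0
p = 1-0 = 1
w = 0+1 = 1
ans = 1+1 = 2

1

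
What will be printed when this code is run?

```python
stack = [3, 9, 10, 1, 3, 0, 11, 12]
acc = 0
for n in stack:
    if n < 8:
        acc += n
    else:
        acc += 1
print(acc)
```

n=3: <8, acc = 0+3 = 3
n=9: not <8, acc = 3+1 = 4
n=10: not <8, acc = 4+1 = 5
n=1: <8, acc = 5+1 = 6
n=3: <8, acc = 6+3 = 9
n=0: <8, acc = 9+0 = 9
n=11: not <8, acc = 9+1 = 10
n=12: not <8, acc = 10+1 = 11

11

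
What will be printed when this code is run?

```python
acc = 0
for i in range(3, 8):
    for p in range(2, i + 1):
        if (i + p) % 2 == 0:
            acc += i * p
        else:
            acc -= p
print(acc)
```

219

i=3,p=2: odd sum, acc = 0-2 = -2
i=3,p=3: even sum, acc = (-2)+9 = 7
i=4,p=2: even sum, acc = 7+8 = 15
i=4,p=3: odd sum, acc = 15-3 = 12
i=4,p=4: even sum, acc = 12+16 = 28
i=5,p=2: odd sum, acc = 28-2 = 26
i=5,p=3: even sum, acc = 26+15 = 41
i=5,p=4: odd sum, acc = 41-4 = 37
i=5,p=5: even sum, acc = 37+25 = 62
i=6,p=2: even sum, acc = 62+12 = 74
i=6,p=3: odd sum, acc = 74-3 = 71
i=6,p=4: even sum, acc = 71+24 = 95
i=6,p=5: odd sum, acc = 95-5 = 90
i=6,p=6: even sum, acc = 90+36 = 126
i=7,p=2: odd sum, acc = 126-2 = 124
i=7,p=3: even sum, acc = 124+21 = 145
i=7,p=4: odd sum, acc = 145-4 = 141
i=7,p=5: even sum, acc = 141+35 = 176
i=7,p=6: odd sum, acc = 176-6 = 170
i=7,p=7: even sum, acc = 170+49 = 219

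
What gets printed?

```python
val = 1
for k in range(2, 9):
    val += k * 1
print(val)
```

k=2: val = 1+2*1 = 3
k=3: val = 3+3*1 = 6
k=4: val = 6+4*1 = 10
k=5: val = 10+5*1 = 15
k=6: val = 15+6*1 = 21
k=7: val = 21+7*1 = 28
k=8: val = 28+8*1 = 36

36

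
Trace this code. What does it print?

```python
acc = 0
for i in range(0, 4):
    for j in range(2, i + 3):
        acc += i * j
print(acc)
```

65

i=0,j=2: acc = 0+0 = 0
i=1,j=2: acc = 0+2 = 2
i=1,j=3: acc = 2+3 = 5
i=2,j=2: acc = 5+4 = 9
i=2,j=3: acc = 9+6 = 15
i=2,j=4: acc = 15+8 = 23
i=3,j=2: acc = 23+6 = 29
i=3,j=3: acc = 29+9 = 38
i=3,j=4: acc = 38+12 = 50
i=3,j=5: acc = 50+15 = 65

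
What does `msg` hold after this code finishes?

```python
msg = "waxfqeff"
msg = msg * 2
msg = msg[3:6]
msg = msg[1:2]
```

'q'

repeat ×2 → 'waxfqeffwaxfqeff'
slice [3:6] → 'fqe'
slice [1:2] → 'q'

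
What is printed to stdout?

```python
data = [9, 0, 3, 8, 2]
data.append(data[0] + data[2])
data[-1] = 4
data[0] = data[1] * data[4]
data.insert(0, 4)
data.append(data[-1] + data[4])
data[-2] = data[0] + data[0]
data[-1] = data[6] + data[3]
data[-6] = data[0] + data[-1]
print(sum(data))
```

51

append data[0]+data[2] = 9+3 = 12 → [9, 0, 3, 8, 2, 12]
data[-1] = 4 → [9, 0, 3, 8, 2, 4]
data[0] = data[1]*data[4] = 0*2 = 0 → [0, 0, 3, 8, 2, 4]
insert 4 at 0 → [4, 0, 0, 3, 8, 2, 4]
append data[-1]+data[4] = 4+8 = 12 → [4, 0, 0, 3, 8, 2, 4, 12]
data[-2] = data[0]+data[0] = 4+4 = 8 → [4, 0, 0, 3, 8, 2, 8, 12]
data[-1] = data[6]+data[3] = 8+3 = 11 → [4, 0, 0, 3, 8, 2, 8, 11]
data[-6] = data[0]+data[-1] = 4+11 = 15 → [4, 0, 15, 3, 8, 2, 8, 11]
sum = 51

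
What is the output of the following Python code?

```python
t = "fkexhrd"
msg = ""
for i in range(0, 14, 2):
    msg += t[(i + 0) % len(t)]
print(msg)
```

fehdkxr

i=0: add t[0]='f' → 'f'
i=2: add t[2]='e' → 'fe'
i=4: add t[4]='h' → 'feh'
i=6: add t[6]='d' → 'fehd'
i=8: add t[1]='k' → 'fehdk'
i=10: add t[3]='x' → 'fehdkx'
i=12: add t[5]='r' → 'fehdkxr'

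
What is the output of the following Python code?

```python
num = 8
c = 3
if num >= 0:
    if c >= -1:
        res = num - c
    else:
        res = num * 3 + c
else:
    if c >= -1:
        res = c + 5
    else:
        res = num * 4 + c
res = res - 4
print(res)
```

1

num=8, c=3
num >= 0 is True; c >= -1 is True
→ res = num - c = 5
res = 5-4 = 1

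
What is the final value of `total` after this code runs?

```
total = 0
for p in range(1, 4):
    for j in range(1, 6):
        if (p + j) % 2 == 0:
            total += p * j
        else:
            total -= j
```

p=1,j=1: even sum, total = 0+1 = 1
p=1,j=2: odd sum, total = 1-2 = -1
p=1,j=3: even sum, total = (-1)+3 = 2
p=1,j=4: odd sum, total = 2-4 = -2
p=1,j=5: even sum, total = (-2)+5 = 3
p=2,j=1: odd sum, total = 3-1 = 2
p=2,j=2: even sum, total = 2+4 = 6
p=2,j=3: odd sum, total = 6-3 = 3
p=2,j=4: even sum, total = 3+8 = 11
p=2,j=5: odd sum, total = 11-5 = 6
p=3,j=1: even sum, total = 6+3 = 9
p=3,j=2: odd sum, total = 9-2 = 7
p=3,j=3: even sum, total = 7+9 = 16
p=3,j=4: odd sum, total = 16-4 = 12
p=3,j=5: even sum, total = 12+15 = 27

27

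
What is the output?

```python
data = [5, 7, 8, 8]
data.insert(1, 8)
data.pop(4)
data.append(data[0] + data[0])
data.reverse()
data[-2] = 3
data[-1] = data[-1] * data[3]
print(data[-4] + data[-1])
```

insert 8 at 1 → [5, 8, 7, 8, 8]
pop(4) removes 8 → [5, 8, 7, 8]
append data[0]+data[0] = 5+5 = 10 → [5, 8, 7, 8, 10]
reverse → [10, 8, 7, 8, 5]
data[-2] = 3 → [10, 8, 7, 3, 5]
data[-1] = data[-1]*data[3] = 5*3 = 15 → [10, 8, 7, 3, 15]
data[-4]+data[-1] = 8+15 = 23

23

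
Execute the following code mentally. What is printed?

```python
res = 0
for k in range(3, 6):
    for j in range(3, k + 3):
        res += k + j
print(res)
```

105

k=3,j=3: res = 0+6 = 6
k=3,j=4: res = 6+7 = 13
k=3,j=5: res = 13+8 = 21
k=4,j=3: res = 21+7 = 28
k=4,j=4: res = 28+8 = 36
k=4,j=5: res = 36+9 = 45
k=4,j=6: res = 45+10 = 55
k=5,j=3: res = 55+8 = 63
k=5,j=4: res = 63+9 = 72
k=5,j=5: res = 72+10 = 82
k=5,j=6: res = 82+11 = 93
k=5,j=7: res = 93+12 = 105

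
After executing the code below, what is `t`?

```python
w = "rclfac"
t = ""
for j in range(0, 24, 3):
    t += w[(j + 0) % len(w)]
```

j=0: add w[0]='r' → 'r'
j=3: add w[3]='f' → 'rf'
j=6: add w[0]='r' → 'rfr'
j=9: add w[3]='f' → 'rfrf'
j=12: add w[0]='r' → 'rfrfr'
j=15: add w[3]='f' → 'rfrfrf'
j=18: add w[0]='r' → 'rfrfrfr'
j=21: add w[3]='f' → 'rfrfrfrf'

'rfrfrfrf'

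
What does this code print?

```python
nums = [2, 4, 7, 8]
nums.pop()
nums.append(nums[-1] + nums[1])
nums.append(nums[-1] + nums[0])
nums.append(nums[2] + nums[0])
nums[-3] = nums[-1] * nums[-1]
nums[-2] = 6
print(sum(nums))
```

109

pop() removes 8 → [2, 4, 7]
append nums[-1]+nums[1] = 7+4 = 11 → [2, 4, 7, 11]
append nums[-1]+nums[0] = 11+2 = 13 → [2, 4, 7, 11, 13]
append nums[2]+nums[0] = 7+2 = 9 → [2, 4, 7, 11, 13, 9]
nums[-3] = nums[-1]*nums[-1] = 9*9 = 81 → [2, 4, 7, 81, 13, 9]
nums[-2] = 6 → [2, 4, 7, 81, 6, 9]
sum = 109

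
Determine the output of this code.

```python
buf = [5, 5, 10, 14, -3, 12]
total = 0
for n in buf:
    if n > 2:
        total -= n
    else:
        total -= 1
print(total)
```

-47

n=5: >2, total = 0-5 = -5
n=5: >2, total = (-5)-5 = -10
n=10: >2, total = (-10)-10 = -20
n=14: >2, total = (-20)-14 = -34
n=-3: not >2, total = (-34)-1 = -35
n=12: >2, total = (-35)-12 = -47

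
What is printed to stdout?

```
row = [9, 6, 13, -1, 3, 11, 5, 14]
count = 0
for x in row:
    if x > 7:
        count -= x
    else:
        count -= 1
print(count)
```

x=9: >7, count = 0-9 = -9
x=6: not >7, count = (-9)-1 = -10
x=13: >7, count = (-10)-13 = -23
x=-1: not >7, count = (-23)-1 = -24
x=3: not >7, count = (-24)-1 = -25
x=11: >7, count = (-25)-11 = -36
x=5: not >7, count = (-36)-1 = -37
x=14: >7, count = (-37)-14 = -51

-51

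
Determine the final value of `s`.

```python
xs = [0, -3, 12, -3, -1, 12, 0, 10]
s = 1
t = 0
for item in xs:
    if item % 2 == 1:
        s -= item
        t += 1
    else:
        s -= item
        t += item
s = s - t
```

item=0: not odd, s = 1-0 = 1; t=0
item=-3: odd, s = 1-(-3) = 4; t=1
item=12: not odd, s = 4-12 = -8; t=13
item=-3: odd, s = (-8)-(-3) = -5; t=14
item=-1: odd, s = (-5)-(-1) = -4; t=15
item=12: not odd, s = (-4)-12 = -16; t=27
item=0: not odd, s = (-16)-0 = -16; t=27
item=10: not odd, s = (-16)-10 = -26; t=37
s-t = (-26)-37 = -63

-63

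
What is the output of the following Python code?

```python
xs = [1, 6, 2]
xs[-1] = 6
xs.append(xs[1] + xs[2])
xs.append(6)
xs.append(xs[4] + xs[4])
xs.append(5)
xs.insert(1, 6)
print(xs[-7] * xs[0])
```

xs[-1] = 6 → [1, 6, 6]
append xs[1]+xs[2] = 6+6 = 12 → [1, 6, 6, 12]
append 6 → [1, 6, 6, 12, 6]
append xs[4]+xs[4] = 6+6 = 12 → [1, 6, 6, 12, 6, 12]
append 5 → [1, 6, 6, 12, 6, 12, 5]
insert 6 at 1 → [1, 6, 6, 6, 12, 6, 12, 5]
xs[-7]*xs[0] = 6*1 = 6

6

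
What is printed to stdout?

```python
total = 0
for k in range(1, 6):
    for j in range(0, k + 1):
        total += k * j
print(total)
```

140

k=1,j=0: total = 0+0 = 0
k=1,j=1: total = 0+1 = 1
k=2,j=0: total = 1+0 = 1
k=2,j=1: total = 1+2 = 3
k=2,j=2: total = 3+4 = 7
k=3,j=0: total = 7+0 = 7
k=3,j=1: total = 7+3 = 10
k=3,j=2: total = 10+6 = 16
k=3,j=3: total = 16+9 = 25
k=4,j=0: total = 25+0 = 25
k=4,j=1: total = 25+4 = 29
k=4,j=2: total = 29+8 = 37
k=4,j=3: total = 37+12 = 49
k=4,j=4: total = 49+16 = 65
k=5,j=0: total = 65+0 = 65
k=5,j=1: total = 65+5 = 70
k=5,j=2: total = 70+10 = 80
k=5,j=3: total = 80+15 = 95
k=5,j=4: total = 95+20 = 115
k=5,j=5: total = 115+25 = 140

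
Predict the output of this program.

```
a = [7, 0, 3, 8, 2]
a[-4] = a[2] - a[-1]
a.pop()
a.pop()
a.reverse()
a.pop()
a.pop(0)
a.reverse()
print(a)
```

[1]

a[-4] = a[2]-a[-1] = 3-2 = 1 → [7, 1, 3, 8, 2]
pop() removes 2 → [7, 1, 3, 8]
pop() removes 8 → [7, 1, 3]
reverse → [3, 1, 7]
pop() removes 7 → [3, 1]
pop(0) removes 3 → [1]
reverse → [1]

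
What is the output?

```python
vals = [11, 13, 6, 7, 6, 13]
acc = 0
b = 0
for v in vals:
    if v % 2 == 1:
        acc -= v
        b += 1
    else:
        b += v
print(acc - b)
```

-60

v=11: odd, acc = 0-11 = -11; b=1
v=13: odd, acc = (-11)-13 = -24; b=2
v=6: not odd; b=8
v=7: odd, acc = (-24)-7 = -31; b=9
v=6: not odd; b=15
v=13: odd, acc = (-31)-13 = -44; b=16
acc-b = (-44)-16 = -60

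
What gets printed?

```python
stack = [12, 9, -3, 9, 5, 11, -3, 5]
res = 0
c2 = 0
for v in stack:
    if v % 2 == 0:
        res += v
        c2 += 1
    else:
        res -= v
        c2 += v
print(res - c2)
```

v=12: even, res = 0+12 = 12; c2=1
v=9: not even, res = 12-9 = 3; c2=10
v=-3: not even, res = 3-(-3) = 6; c2=7
v=9: not even, res = 6-9 = -3; c2=16
v=5: not even, res = (-3)-5 = -8; c2=21
v=11: not even, res = (-8)-11 = -19; c2=32
v=-3: not even, res = (-19)-(-3) = -16; c2=29
v=5: not even, res = (-16)-5 = -21; c2=34
res-c2 = (-21)-34 = -55

-55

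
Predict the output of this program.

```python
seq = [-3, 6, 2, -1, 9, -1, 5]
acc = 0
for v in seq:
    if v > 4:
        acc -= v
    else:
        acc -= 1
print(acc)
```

v=-3: not >4, acc = 0-1 = -1
v=6: >4, acc = (-1)-6 = -7
v=2: not >4, acc = (-7)-1 = -8
v=-1: not >4, acc = (-8)-1 = -9
v=9: >4, acc = (-9)-9 = -18
v=-1: not >4, acc = (-18)-1 = -19
v=5: >4, acc = (-19)-5 = -24

-24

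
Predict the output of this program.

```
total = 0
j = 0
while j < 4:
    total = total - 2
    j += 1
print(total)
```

j=0: total = 0-2 = -2
j=1: total = (-2)-2 = -4
j=2: total = (-4)-2 = -6
j=3: total = (-6)-2 = -8

-8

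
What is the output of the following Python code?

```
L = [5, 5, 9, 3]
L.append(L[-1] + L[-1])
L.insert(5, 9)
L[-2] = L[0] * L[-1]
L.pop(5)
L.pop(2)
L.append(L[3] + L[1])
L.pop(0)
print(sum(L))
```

append L[-1]+L[-1] = 3+3 = 6 → [5, 5, 9, 3, 6]
insert 9 at 5 → [5, 5, 9, 3, 6, 9]
L[-2] = L[0]*L[-1] = 5*9 = 45 → [5, 5, 9, 3, 45, 9]
pop(5) removes 9 → [5, 5, 9, 3, 45]
pop(2) removes 9 → [5, 5, 3, 45]
append L[3]+L[1] = 45+5 = 50 → [5, 5, 3, 45, 50]
pop(0) removes 5 → [5, 3, 45, 50]
sum = 103

103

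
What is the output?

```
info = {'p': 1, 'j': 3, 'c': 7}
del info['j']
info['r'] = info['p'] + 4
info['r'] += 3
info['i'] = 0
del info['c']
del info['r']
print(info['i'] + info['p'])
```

del 'j' → {'p': 1, 'c': 7}
info['r'] = info['p']+4 = 5 → {'p': 1, 'c': 7, 'r': 5}
info['r'] = 5+3 = 8 → {'p': 1, 'c': 7, 'r': 8}
info['i'] = 0 → {'p': 1, 'c': 7, 'r': 8, 'i': 0}
del 'c' → {'p': 1, 'r': 8, 'i': 0}
del 'r' → {'p': 1, 'i': 0}
info['i']+info['p'] = 0+1 = 1

1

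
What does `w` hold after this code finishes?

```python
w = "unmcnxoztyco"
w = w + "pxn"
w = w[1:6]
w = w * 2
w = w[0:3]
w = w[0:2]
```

'nm'

+ 'pxn' → 'unmcnxoztycopxn'
slice [1:6] → 'nmcnx'
repeat ×2 → 'nmcnxnmcnx'
slice [0:3] → 'nmc'
slice [0:2] → 'nm'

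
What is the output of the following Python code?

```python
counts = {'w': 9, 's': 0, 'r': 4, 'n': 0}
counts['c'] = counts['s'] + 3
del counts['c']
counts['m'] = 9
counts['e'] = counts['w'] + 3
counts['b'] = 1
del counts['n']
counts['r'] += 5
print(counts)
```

counts['c'] = counts['s']+3 = 3 → {'w': 9, 's': 0, 'r': 4, 'n': 0, 'c': 3}
del 'c' → {'w': 9, 's': 0, 'r': 4, 'n': 0}
counts['m'] = 9 → {'w': 9, 's': 0, 'r': 4, 'n': 0, 'm': 9}
counts['e'] = counts['w']+3 = 12 → {'w': 9, 's': 0, 'r': 4, 'n': 0, 'm': 9, 'e': 12}
counts['b'] = 1 → {'w': 9, 's': 0, 'r': 4, 'n': 0, 'm': 9, 'e': 12, 'b': 1}
del 'n' → {'w': 9, 's': 0, 'r': 4, 'm': 9, 'e': 12, 'b': 1}
counts['r'] = 4+5 = 9 → {'w': 9, 's': 0, 'r': 9, 'm': 9, 'e': 12, 'b': 1}

{'w': 9, 's': 0, 'r': 9, 'm': 9, 'e': 12, 'b': 1}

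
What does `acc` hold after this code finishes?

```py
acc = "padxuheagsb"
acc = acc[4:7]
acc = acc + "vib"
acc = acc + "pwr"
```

'uhevibpwr'

slice [4:7] → 'uhe'
+ 'vib' → 'uhevib'
+ 'pwr' → 'uhevibpwr'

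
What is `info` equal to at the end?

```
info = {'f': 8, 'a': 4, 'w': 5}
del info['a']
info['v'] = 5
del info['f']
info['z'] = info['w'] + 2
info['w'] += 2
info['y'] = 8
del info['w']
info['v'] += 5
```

{'v': 10, 'z': 7, 'y': 8}

del 'a' → {'f': 8, 'w': 5}
info['v'] = 5 → {'f': 8, 'w': 5, 'v': 5}
del 'f' → {'w': 5, 'v': 5}
info['z'] = info['w']+2 = 7 → {'w': 5, 'v': 5, 'z': 7}
info['w'] = 5+2 = 7 → {'w': 7, 'v': 5, 'z': 7}
info['y'] = 8 → {'w': 7, 'v': 5, 'z': 7, 'y': 8}
del 'w' → {'v': 5, 'z': 7, 'y': 8}
info['v'] = 5+5 = 10 → {'v': 10, 'z': 7, 'y': 8}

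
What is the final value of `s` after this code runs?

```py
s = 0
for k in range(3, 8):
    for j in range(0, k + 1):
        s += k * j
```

k=3,j=0: s = 0+0 = 0
k=3,j=1: s = 0+3 = 3
k=3,j=2: s = 3+6 = 9
k=3,j=3: s = 9+9 = 18
k=4,j=0: s = 18+0 = 18
k=4,j=1: s = 18+4 = 22
k=4,j=2: s = 22+8 = 30
k=4,j=3: s = 30+12 = 42
k=4,j=4: s = 42+16 = 58
k=5,j=0: s = 58+0 = 58
k=5,j=1: s = 58+5 = 63
k=5,j=2: s = 63+10 = 73
k=5,j=3: s = 73+15 = 88
k=5,j=4: s = 88+20 = 108
k=5,j=5: s = 108+25 = 133
k=6,j=0: s = 133+0 = 133
k=6,j=1: s = 133+6 = 139
k=6,j=2: s = 139+12 = 151
k=6,j=3: s = 151+18 = 169
k=6,j=4: s = 169+24 = 193
k=6,j=5: s = 193+30 = 223
k=6,j=6: s = 223+36 = 259
k=7,j=0: s = 259+0 = 259
k=7,j=1: s = 259+7 = 266
k=7,j=2: s = 266+14 = 280
k=7,j=3: s = 280+21 = 301
k=7,j=4: s = 301+28 = 329
k=7,j=5: s = 329+35 = 364
k=7,j=6: s = 364+42 = 406
k=7,j=7: s = 406+49 = 455

455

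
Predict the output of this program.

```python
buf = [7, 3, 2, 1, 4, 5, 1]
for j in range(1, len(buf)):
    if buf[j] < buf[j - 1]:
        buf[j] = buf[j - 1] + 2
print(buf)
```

j=1: 3<7, buf[1] = 7+2 = 9 → [7, 9, 2, 1, 4, 5, 1]
j=2: 2<9, buf[2] = 9+2 = 11 → [7, 9, 11, 1, 4, 5, 1]
j=3: 1<11, buf[3] = 11+2 = 13 → [7, 9, 11, 13, 4, 5, 1]
j=4: 4<13, buf[4] = 13+2 = 15 → [7, 9, 11, 13, 15, 5, 1]
j=5: 5<15, buf[5] = 15+2 = 17 → [7, 9, 11, 13, 15, 17, 1]
j=6: 1<17, buf[6] = 17+2 = 19 → [7, 9, 11, 13, 15, 17, 19]

[7, 9, 11, 13, 15, 17, 19]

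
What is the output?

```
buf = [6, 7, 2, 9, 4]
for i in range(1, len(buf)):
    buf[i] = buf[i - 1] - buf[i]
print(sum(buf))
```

i=1: buf[1] = 6-7 = -1 → [6, -1, 2, 9, 4]
i=2: buf[2] = (-1)-2 = -3 → [6, -1, -3, 9, 4]
i=3: buf[3] = (-3)-9 = -12 → [6, -1, -3, -12, 4]
i=4: buf[4] = (-12)-4 = -16 → [6, -1, -3, -12, -16]
sum = -26

-26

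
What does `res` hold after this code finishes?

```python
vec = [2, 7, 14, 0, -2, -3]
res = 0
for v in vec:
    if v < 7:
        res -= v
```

v=2: <7, res = 0-2 = -2
v=7: not <7
v=14: not <7
v=0: <7, res = (-2)-0 = -2
v=-2: <7, res = (-2)-(-2) = 0
v=-3: <7, res = 0-(-3) = 3

3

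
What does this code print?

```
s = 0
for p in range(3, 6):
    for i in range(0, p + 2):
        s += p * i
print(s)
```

p=3,i=0: s = 0+0 = 0
p=3,i=1: s = 0+3 = 3
p=3,i=2: s = 3+6 = 9
p=3,i=3: s = 9+9 = 18
p=3,i=4: s = 18+12 = 30
p=4,i=0: s = 30+0 = 30
p=4,i=1: s = 30+4 = 34
p=4,i=2: s = 34+8 = 42
p=4,i=3: s = 42+12 = 54
p=4,i=4: s = 54+16 = 70
p=4,i=5: s = 70+20 = 90
p=5,i=0: s = 90+0 = 90
p=5,i=1: s = 90+5 = 95
p=5,i=2: s = 95+10 = 105
p=5,i=3: s = 105+15 = 120
p=5,i=4: s = 120+20 = 140
p=5,i=5: s = 140+25 = 165
p=5,i=6: s = 165+30 = 195

195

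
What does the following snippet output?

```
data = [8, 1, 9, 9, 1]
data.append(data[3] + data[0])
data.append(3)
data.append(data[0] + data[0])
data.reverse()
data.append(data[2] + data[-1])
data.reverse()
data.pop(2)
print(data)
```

append data[3]+data[0] = 9+8 = 17 → [8, 1, 9, 9, 1, 17]
append 3 → [8, 1, 9, 9, 1, 17, 3]
append data[0]+data[0] = 8+8 = 16 → [8, 1, 9, 9, 1, 17, 3, 16]
reverse → [16, 3, 17, 1, 9, 9, 1, 8]
append data[2]+data[-1] = 17+8 = 25 → [16, 3, 17, 1, 9, 9, 1, 8, 25]
reverse → [25, 8, 1, 9, 9, 1, 17, 3, 16]
pop(2) removes 1 → [25, 8, 9, 9, 1, 17, 3, 16]

[25, 8, 9, 9, 1, 17, 3, 16]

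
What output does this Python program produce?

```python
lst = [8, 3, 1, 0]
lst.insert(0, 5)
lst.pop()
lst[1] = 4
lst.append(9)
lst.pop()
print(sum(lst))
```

13

insert 5 at 0 → [5, 8, 3, 1, 0]
pop() removes 0 → [5, 8, 3, 1]
lst[1] = 4 → [5, 4, 3, 1]
append 9 → [5, 4, 3, 1, 9]
pop() removes 9 → [5, 4, 3, 1]
sum = 13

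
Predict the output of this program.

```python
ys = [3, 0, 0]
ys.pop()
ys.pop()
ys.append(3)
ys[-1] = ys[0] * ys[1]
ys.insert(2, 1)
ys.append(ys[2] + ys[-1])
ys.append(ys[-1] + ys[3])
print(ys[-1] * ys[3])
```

8

pop() removes 0 → [3, 0]
pop() removes 0 → [3]
append 3 → [3, 3]
ys[-1] = ys[0]*ys[1] = 3*3 = 9 → [3, 9]
insert 1 at 2 → [3, 9, 1]
append ys[2]+ys[-1] = 1+1 = 2 → [3, 9, 1, 2]
append ys[-1]+ys[3] = 2+2 = 4 → [3, 9, 1, 2, 4]
ys[-1]*ys[3] = 4*2 = 8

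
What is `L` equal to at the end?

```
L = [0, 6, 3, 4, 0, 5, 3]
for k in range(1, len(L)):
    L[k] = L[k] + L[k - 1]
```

k=1: L[1] = 6+0 = 6 → [0, 6, 3, 4, 0, 5, 3]
k=2: L[2] = 3+6 = 9 → [0, 6, 9, 4, 0, 5, 3]
k=3: L[3] = 4+9 = 13 → [0, 6, 9, 13, 0, 5, 3]
k=4: L[4] = 0+13 = 13 → [0, 6, 9, 13, 13, 5, 3]
k=5: L[5] = 5+13 = 18 → [0, 6, 9, 13, 13, 18, 3]
k=6: L[6] = 3+18 = 21 → [0, 6, 9, 13, 13, 18, 21]

[0, 6, 9, 13, 13, 18, 21]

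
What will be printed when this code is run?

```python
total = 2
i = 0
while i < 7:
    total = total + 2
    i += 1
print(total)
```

i=0: total = 2+2 = 4
i=1: total = 4+2 = 6
i=2: total = 6+2 = 8
i=3: total = 8+2 = 10
i=4: total = 10+2 = 12
i=5: total = 12+2 = 14
i=6: total = 14+2 = 16

16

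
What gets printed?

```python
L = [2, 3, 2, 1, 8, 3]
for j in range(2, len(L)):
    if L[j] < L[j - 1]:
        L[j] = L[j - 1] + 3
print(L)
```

[2, 3, 6, 9, 12, 15]

j=2: 2<3, L[2] = 3+3 = 6 → [2, 3, 6, 1, 8, 3]
j=3: 1<6, L[3] = 6+3 = 9 → [2, 3, 6, 9, 8, 3]
j=4: 8<9, L[4] = 9+3 = 12 → [2, 3, 6, 9, 12, 3]
j=5: 3<12, L[5] = 12+3 = 15 → [2, 3, 6, 9, 12, 15]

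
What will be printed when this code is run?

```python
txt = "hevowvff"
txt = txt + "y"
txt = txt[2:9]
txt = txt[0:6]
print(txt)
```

vowvff

+ 'y' → 'hevowvffy'
slice [2:9] → 'vowvffy'
slice [0:6] → 'vowvff'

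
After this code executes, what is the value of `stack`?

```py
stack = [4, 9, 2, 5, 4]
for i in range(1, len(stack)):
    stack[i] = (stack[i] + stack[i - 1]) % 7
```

i=1: stack[1] = (9+4)%7 = 6 → [4, 6, 2, 5, 4]
i=2: stack[2] = (2+6)%7 = 1 → [4, 6, 1, 5, 4]
i=3: stack[3] = (5+1)%7 = 6 → [4, 6, 1, 6, 4]
i=4: stack[4] = (4+6)%7 = 3 → [4, 6, 1, 6, 3]

[4, 6, 1, 6, 3]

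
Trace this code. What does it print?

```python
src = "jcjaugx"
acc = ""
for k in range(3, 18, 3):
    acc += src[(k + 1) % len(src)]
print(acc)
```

ujaxj

k=3: add src[4]='u' → 'u'
k=6: add src[0]='j' → 'uj'
k=9: add src[3]='a' → 'uja'
k=12: add src[6]='x' → 'ujax'
k=15: add src[2]='j' → 'ujaxj'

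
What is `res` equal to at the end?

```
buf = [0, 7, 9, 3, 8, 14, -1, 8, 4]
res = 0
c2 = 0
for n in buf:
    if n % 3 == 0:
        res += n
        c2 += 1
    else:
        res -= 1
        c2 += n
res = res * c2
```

258

n=0: %3==0, res = 0+0 = 0; c2=1
n=7: not %3==0, res = 0-1 = -1; c2=8
n=9: %3==0, res = (-1)+9 = 8; c2=9
n=3: %3==0, res = 8+3 = 11; c2=10
n=8: not %3==0, res = 11-1 = 10; c2=18
n=14: not %3==0, res = 10-1 = 9; c2=32
n=-1: not %3==0, res = 9-1 = 8; c2=31
n=8: not %3==0, res = 8-1 = 7; c2=39
n=4: not %3==0, res = 7-1 = 6; c2=43
res*c2 = 6*43 = 258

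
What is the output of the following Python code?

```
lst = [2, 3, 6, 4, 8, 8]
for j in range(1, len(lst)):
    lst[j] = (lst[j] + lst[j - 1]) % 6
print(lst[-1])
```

1

j=1: lst[1] = (3+2)%6 = 5 → [2, 5, 6, 4, 8, 8]
j=2: lst[2] = (6+5)%6 = 5 → [2, 5, 5, 4, 8, 8]
j=3: lst[3] = (4+5)%6 = 3 → [2, 5, 5, 3, 8, 8]
j=4: lst[4] = (8+3)%6 = 5 → [2, 5, 5, 3, 5, 8]
j=5: lst[5] = (8+5)%6 = 1 → [2, 5, 5, 3, 5, 1]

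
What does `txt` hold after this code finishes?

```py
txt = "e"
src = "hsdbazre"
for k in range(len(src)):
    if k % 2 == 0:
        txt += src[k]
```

'ehdar'

k=0: add 'h' → 'eh'
k=1: skip
k=2: add 'd' → 'ehd'
k=3: skip
k=4: add 'a' → 'ehda'
k=5: skip
k=6: add 'r' → 'ehdar'
k=7: skip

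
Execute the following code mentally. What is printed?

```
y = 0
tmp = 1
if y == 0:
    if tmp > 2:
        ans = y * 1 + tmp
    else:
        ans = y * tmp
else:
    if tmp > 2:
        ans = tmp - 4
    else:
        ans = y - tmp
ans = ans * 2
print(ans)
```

0

y=0, tmp=1
y == 0 is True; tmp > 2 is False
→ ans = y * tmp = 0
ans = 0*2 = 0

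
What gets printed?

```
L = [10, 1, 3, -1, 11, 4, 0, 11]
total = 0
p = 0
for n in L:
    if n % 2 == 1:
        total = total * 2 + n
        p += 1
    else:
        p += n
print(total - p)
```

n=10: not odd; p=10
n=1: odd, total = 0*2+1 = 1; p=11
n=3: odd, total = 1*2+3 = 5; p=12
n=-1: odd, total = 5*2+(-1) = 9; p=13
n=11: odd, total = 9*2+11 = 29; p=14
n=4: not odd; p=18
n=0: not odd; p=18
n=11: odd, total = 29*2+11 = 69; p=19
total-p = 69-19 = 50

50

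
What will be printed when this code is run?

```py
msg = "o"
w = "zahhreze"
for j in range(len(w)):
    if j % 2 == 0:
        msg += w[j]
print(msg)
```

ozhrz

j=0: add 'z' → 'oz'
j=1: skip
j=2: add 'h' → 'ozh'
j=3: skip
j=4: add 'r' → 'ozhr'
j=5: skip
j=6: add 'z' → 'ozhrz'
j=7: skip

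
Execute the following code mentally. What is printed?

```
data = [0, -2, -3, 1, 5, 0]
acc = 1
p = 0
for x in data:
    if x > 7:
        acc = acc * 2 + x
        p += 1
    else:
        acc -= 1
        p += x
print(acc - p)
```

-6

x=0: not >7, acc = 1-1 = 0; p=0
x=-2: not >7, acc = 0-1 = -1; p=-2
x=-3: not >7, acc = (-1)-1 = -2; p=-5
x=1: not >7, acc = (-2)-1 = -3; p=-4
x=5: not >7, acc = (-3)-1 = -4; p=1
x=0: not >7, acc = (-4)-1 = -5; p=1
acc-p = (-5)-1 = -6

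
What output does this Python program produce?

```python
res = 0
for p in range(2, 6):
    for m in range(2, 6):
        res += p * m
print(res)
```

196

p=2,m=2: res = 0+4 = 4
p=2,m=3: res = 4+6 = 10
p=2,m=4: res = 10+8 = 18
p=2,m=5: res = 18+10 = 28
p=3,m=2: res = 28+6 = 34
p=3,m=3: res = 34+9 = 43
p=3,m=4: res = 43+12 = 55
p=3,m=5: res = 55+15 = 70
p=4,m=2: res = 70+8 = 78
p=4,m=3: res = 78+12 = 90
p=4,m=4: res = 90+16 = 106
p=4,m=5: res = 106+20 = 126
p=5,m=2: res = 126+10 = 136
p=5,m=3: res = 136+15 = 151
p=5,m=4: res = 151+20 = 171
p=5,m=5: res = 171+25 = 196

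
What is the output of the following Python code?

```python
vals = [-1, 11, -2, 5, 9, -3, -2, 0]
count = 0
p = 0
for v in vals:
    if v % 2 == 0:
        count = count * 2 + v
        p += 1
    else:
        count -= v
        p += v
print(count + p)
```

-112

v=-1: not even, count = 0-(-1) = 1; p=-1
v=11: not even, count = 1-11 = -10; p=10
v=-2: even, count = (-10)*2+(-2) = -22; p=11
v=5: not even, count = (-22)-5 = -27; p=16
v=9: not even, count = (-27)-9 = -36; p=25
v=-3: not even, count = (-36)-(-3) = -33; p=22
v=-2: even, count = (-33)*2+(-2) = -68; p=23
v=0: even, count = (-68)*2+0 = -136; p=24
count+p = (-136)+24 = -112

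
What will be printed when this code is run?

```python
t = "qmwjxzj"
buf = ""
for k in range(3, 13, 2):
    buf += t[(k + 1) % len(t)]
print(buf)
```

k=3: add t[4]='x' → 'x'
k=5: add t[6]='j' → 'xj'
k=7: add t[1]='m' → 'xjm'
k=9: add t[3]='j' → 'xjmj'
k=11: add t[5]='z' → 'xjmjz'

xjmjz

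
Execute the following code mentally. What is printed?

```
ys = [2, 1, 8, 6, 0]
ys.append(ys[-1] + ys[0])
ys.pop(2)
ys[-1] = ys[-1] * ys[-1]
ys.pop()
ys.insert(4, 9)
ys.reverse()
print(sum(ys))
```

append ys[-1]+ys[0] = 0+2 = 2 → [2, 1, 8, 6, 0, 2]
pop(2) removes 8 → [2, 1, 6, 0, 2]
ys[-1] = ys[-1]*ys[-1] = 2*2 = 4 → [2, 1, 6, 0, 4]
pop() removes 4 → [2, 1, 6, 0]
insert 9 at 4 → [2, 1, 6, 0, 9]
reverse → [9, 0, 6, 1, 2]
sum = 18

18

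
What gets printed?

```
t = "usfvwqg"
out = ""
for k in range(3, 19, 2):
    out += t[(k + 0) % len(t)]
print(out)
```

vqufwgsv

k=3: add t[3]='v' → 'v'
k=5: add t[5]='q' → 'vq'
k=7: add t[0]='u' → 'vqu'
k=9: add t[2]='f' → 'vquf'
k=11: add t[4]='w' → 'vqufw'
k=13: add t[6]='g' → 'vqufwg'
k=15: add t[1]='s' → 'vqufwgs'
k=17: add t[3]='v' → 'vqufwgsv'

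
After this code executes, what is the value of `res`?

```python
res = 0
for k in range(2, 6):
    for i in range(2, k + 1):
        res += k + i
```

k=2,i=2: res = 0+4 = 4
k=3,i=2: res = 4+5 = 9
k=3,i=3: res = 9+6 = 15
k=4,i=2: res = 15+6 = 21
k=4,i=3: res = 21+7 = 28
k=4,i=4: res = 28+8 = 36
k=5,i=2: res = 36+7 = 43
k=5,i=3: res = 43+8 = 51
k=5,i=4: res = 51+9 = 60
k=5,i=5: res = 60+10 = 70

70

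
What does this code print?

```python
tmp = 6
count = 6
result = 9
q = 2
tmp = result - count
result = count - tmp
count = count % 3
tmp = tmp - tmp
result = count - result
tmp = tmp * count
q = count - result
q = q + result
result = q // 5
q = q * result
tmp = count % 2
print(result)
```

tmp = 9-6 = 3
result = 6-3 = 3
count = 6%3 = 0
tmp = 3-3 = 0
result = 0-3 = -3
tmp = 0*0 = 0
q = 0-(-3) = 3
q = 3+(-3) = 0
result = 0//5 = 0
q = 0*0 = 0
tmp = 0%2 = 0

0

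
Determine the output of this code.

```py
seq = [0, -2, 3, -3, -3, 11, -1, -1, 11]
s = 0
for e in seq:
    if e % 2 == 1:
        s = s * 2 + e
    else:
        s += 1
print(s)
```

e=0: not odd, s = 0+1 = 1
e=-2: not odd, s = 1+1 = 2
e=3: odd, s = 2*2+3 = 7
e=-3: odd, s = 7*2+(-3) = 11
e=-3: odd, s = 11*2+(-3) = 19
e=11: odd, s = 19*2+11 = 49
e=-1: odd, s = 49*2+(-1) = 97
e=-1: odd, s = 97*2+(-1) = 193
e=11: odd, s = 193*2+11 = 397

397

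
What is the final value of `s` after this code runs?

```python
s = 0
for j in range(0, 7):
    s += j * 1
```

21

j=0: s = 0+0*1 = 0
j=1: s = 0+1*1 = 1
j=2: s = 1+2*1 = 3
j=3: s = 3+3*1 = 6
j=4: s = 6+4*1 = 10
j=5: s = 10+5*1 = 15
j=6: s = 15+6*1 = 21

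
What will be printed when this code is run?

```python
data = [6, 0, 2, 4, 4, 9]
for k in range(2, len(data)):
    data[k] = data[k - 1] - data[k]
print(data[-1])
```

k=2: data[2] = 0-2 = -2 → [6, 0, -2, 4, 4, 9]
k=3: data[3] = (-2)-4 = -6 → [6, 0, -2, -6, 4, 9]
k=4: data[4] = (-6)-4 = -10 → [6, 0, -2, -6, -10, 9]
k=5: data[5] = (-10)-9 = -19 → [6, 0, -2, -6, -10, -19]

-19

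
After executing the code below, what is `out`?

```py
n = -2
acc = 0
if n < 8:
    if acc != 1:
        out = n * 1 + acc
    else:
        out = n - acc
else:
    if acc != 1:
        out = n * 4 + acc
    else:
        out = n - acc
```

-2

n=-2, acc=0
n < 8 is True; acc != 1 is True
→ out = n * 1 + acc = -2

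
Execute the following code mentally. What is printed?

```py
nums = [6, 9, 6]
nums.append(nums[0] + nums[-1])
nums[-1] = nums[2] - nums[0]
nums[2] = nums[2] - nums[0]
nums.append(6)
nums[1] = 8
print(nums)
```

[6, 8, 0, 0, 6]

append nums[0]+nums[-1] = 6+6 = 12 → [6, 9, 6, 12]
nums[-1] = nums[2]-nums[0] = 6-6 = 0 → [6, 9, 6, 0]
nums[2] = nums[2]-nums[0] = 6-6 = 0 → [6, 9, 0, 0]
append 6 → [6, 9, 0, 0, 6]
nums[1] = 8 → [6, 8, 0, 0, 6]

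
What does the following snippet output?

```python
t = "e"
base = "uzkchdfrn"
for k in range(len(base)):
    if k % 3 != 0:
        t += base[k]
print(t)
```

ezkhdrn

k=0: skip
k=1: add 'z' → 'ez'
k=2: add 'k' → 'ezk'
k=3: skip
k=4: add 'h' → 'ezkh'
k=5: add 'd' → 'ezkhd'
k=6: skip
k=7: add 'r' → 'ezkhdr'
k=8: add 'n' → 'ezkhdrn'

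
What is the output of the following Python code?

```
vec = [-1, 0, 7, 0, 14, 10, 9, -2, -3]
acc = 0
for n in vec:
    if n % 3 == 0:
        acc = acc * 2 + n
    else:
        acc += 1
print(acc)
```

49

n=-1: not %3==0, acc = 0+1 = 1
n=0: %3==0, acc = 1*2+0 = 2
n=7: not %3==0, acc = 2+1 = 3
n=0: %3==0, acc = 3*2+0 = 6
n=14: not %3==0, acc = 6+1 = 7
n=10: not %3==0, acc = 7+1 = 8
n=9: %3==0, acc = 8*2+9 = 25
n=-2: not %3==0, acc = 25+1 = 26
n=-3: %3==0, acc = 26*2+(-3) = 49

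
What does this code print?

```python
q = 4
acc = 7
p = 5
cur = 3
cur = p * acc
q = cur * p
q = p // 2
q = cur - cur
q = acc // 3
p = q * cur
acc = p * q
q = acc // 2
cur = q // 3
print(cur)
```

23

cur = 5*7 = 35
q = 35*5 = 175
q = 5//2 = 2
q = 35-35 = 0
q = 7//3 = 2
p = 2*35 = 70
acc = 70*2 = 140
q = 140//2 = 70
cur = 70//3 = 23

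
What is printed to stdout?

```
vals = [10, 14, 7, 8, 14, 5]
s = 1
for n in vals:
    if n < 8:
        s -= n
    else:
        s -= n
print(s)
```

n=10: not <8, s = 1-10 = -9
n=14: not <8, s = (-9)-14 = -23
n=7: <8, s = (-23)-7 = -30
n=8: not <8, s = (-30)-8 = -38
n=14: not <8, s = (-38)-14 = -52
n=5: <8, s = (-52)-5 = -57

-57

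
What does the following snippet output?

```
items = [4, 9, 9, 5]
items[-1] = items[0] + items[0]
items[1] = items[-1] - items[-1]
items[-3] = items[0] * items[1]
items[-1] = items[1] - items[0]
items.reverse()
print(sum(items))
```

items[-1] = items[0]+items[0] = 4+4 = 8 → [4, 9, 9, 8]
items[1] = items[-1]-items[-1] = 8-8 = 0 → [4, 0, 9, 8]
items[-3] = items[0]*items[1] = 4*0 = 0 → [4, 0, 9, 8]
items[-1] = items[1]-items[0] = 0-4 = -4 → [4, 0, 9, -4]
reverse → [-4, 9, 0, 4]
sum = 9

9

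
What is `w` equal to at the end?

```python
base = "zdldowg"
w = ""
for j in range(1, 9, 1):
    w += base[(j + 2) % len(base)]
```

j=1: add base[3]='d' → 'd'
j=2: add base[4]='o' → 'do'
j=3: add base[5]='w' → 'dow'
j=4: add base[6]='g' → 'dowg'
j=5: add base[0]='z' → 'dowgz'
j=6: add base[1]='d' → 'dowgzd'
j=7: add base[2]='l' → 'dowgzdl'
j=8: add base[3]='d' → 'dowgzdld'

'dowgzdld'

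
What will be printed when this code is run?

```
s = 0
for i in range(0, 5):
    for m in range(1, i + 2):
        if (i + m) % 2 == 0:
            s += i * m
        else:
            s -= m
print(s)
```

i=0,m=1: odd sum, s = 0-1 = -1
i=1,m=1: even sum, s = (-1)+1 = 0
i=1,m=2: odd sum, s = 0-2 = -2
i=2,m=1: odd sum, s = (-2)-1 = -3
i=2,m=2: even sum, s = (-3)+4 = 1
i=2,m=3: odd sum, s = 1-3 = -2
i=3,m=1: even sum, s = (-2)+3 = 1
i=3,m=2: odd sum, s = 1-2 = -1
i=3,m=3: even sum, s = (-1)+9 = 8
i=3,m=4: odd sum, s = 8-4 = 4
i=4,m=1: odd sum, s = 4-1 = 3
i=4,m=2: even sum, s = 3+8 = 11
i=4,m=3: odd sum, s = 11-3 = 8
i=4,m=4: even sum, s = 8+16 = 24
i=4,m=5: odd sum, s = 24-5 = 19

19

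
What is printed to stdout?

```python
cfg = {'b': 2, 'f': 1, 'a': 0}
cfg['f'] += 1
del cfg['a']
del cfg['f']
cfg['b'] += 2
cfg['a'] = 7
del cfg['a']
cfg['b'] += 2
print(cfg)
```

{'b': 6}

cfg['f'] = 1+1 = 2 → {'b': 2, 'f': 2, 'a': 0}
del 'a' → {'b': 2, 'f': 2}
del 'f' → {'b': 2}
cfg['b'] = 2+2 = 4 → {'b': 4}
cfg['a'] = 7 → {'b': 4, 'a': 7}
del 'a' → {'b': 4}
cfg['b'] = 4+2 = 6 → {'b': 6}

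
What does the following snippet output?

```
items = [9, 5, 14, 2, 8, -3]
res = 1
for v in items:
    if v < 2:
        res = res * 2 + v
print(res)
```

-1

v=9: not <2
v=5: not <2
v=14: not <2
v=2: not <2
v=8: not <2
v=-3: <2, res = 1*2+(-3) = -1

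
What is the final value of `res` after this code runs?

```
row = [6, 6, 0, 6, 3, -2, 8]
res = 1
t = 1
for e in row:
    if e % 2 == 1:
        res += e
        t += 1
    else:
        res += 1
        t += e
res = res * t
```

260

e=6: not odd, res = 1+1 = 2; t=7
e=6: not odd, res = 2+1 = 3; t=13
e=0: not odd, res = 3+1 = 4; t=13
e=6: not odd, res = 4+1 = 5; t=19
e=3: odd, res = 5+3 = 8; t=20
e=-2: not odd, res = 8+1 = 9; t=18
e=8: not odd, res = 9+1 = 10; t=26
res*t = 10*26 = 260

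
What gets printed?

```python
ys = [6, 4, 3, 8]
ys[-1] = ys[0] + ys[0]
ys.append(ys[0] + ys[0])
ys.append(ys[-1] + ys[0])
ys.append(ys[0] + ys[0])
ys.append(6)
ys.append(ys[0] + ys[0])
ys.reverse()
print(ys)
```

[12, 6, 12, 18, 12, 12, 3, 4, 6]

ys[-1] = ys[0]+ys[0] = 6+6 = 12 → [6, 4, 3, 12]
append ys[0]+ys[0] = 6+6 = 12 → [6, 4, 3, 12, 12]
append ys[-1]+ys[0] = 12+6 = 18 → [6, 4, 3, 12, 12, 18]
append ys[0]+ys[0] = 6+6 = 12 → [6, 4, 3, 12, 12, 18, 12]
append 6 → [6, 4, 3, 12, 12, 18, 12, 6]
append ys[0]+ys[0] = 6+6 = 12 → [6, 4, 3, 12, 12, 18, 12, 6, 12]
reverse → [12, 6, 12, 18, 12, 12, 3, 4, 6]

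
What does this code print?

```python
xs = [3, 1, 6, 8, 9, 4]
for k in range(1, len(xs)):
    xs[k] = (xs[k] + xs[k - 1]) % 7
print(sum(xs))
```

k=1: xs[1] = (1+3)%7 = 4 → [3, 4, 6, 8, 9, 4]
k=2: xs[2] = (6+4)%7 = 3 → [3, 4, 3, 8, 9, 4]
k=3: xs[3] = (8+3)%7 = 4 → [3, 4, 3, 4, 9, 4]
k=4: xs[4] = (9+4)%7 = 6 → [3, 4, 3, 4, 6, 4]
k=5: xs[5] = (4+6)%7 = 3 → [3, 4, 3, 4, 6, 3]
sum = 23

23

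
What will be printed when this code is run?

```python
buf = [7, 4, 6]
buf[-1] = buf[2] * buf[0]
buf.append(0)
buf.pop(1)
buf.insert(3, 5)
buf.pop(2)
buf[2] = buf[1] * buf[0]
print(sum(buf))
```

buf[-1] = buf[2]*buf[0] = 6*7 = 42 → [7, 4, 42]
append 0 → [7, 4, 42, 0]
pop(1) removes 4 → [7, 42, 0]
insert 5 at 3 → [7, 42, 0, 5]
pop(2) removes 0 → [7, 42, 5]
buf[2] = buf[1]*buf[0] = 42*7 = 294 → [7, 42, 294]
sum = 343

343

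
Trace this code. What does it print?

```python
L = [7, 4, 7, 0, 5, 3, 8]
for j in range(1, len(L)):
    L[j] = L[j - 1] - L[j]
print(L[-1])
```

-20

j=1: L[1] = 7-4 = 3 → [7, 3, 7, 0, 5, 3, 8]
j=2: L[2] = 3-7 = -4 → [7, 3, -4, 0, 5, 3, 8]
j=3: L[3] = (-4)-0 = -4 → [7, 3, -4, -4, 5, 3, 8]
j=4: L[4] = (-4)-5 = -9 → [7, 3, -4, -4, -9, 3, 8]
j=5: L[5] = (-9)-3 = -12 → [7, 3, -4, -4, -9, -12, 8]
j=6: L[6] = (-12)-8 = -20 → [7, 3, -4, -4, -9, -12, -20]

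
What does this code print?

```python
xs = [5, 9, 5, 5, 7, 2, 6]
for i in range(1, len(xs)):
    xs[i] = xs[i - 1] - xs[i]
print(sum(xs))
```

-95

i=1: xs[1] = 5-9 = -4 → [5, -4, 5, 5, 7, 2, 6]
i=2: xs[2] = (-4)-5 = -9 → [5, -4, -9, 5, 7, 2, 6]
i=3: xs[3] = (-9)-5 = -14 → [5, -4, -9, -14, 7, 2, 6]
i=4: xs[4] = (-14)-7 = -21 → [5, -4, -9, -14, -21, 2, 6]
i=5: xs[5] = (-21)-2 = -23 → [5, -4, -9, -14, -21, -23, 6]
i=6: xs[6] = (-23)-6 = -29 → [5, -4, -9, -14, -21, -23, -29]
sum = -95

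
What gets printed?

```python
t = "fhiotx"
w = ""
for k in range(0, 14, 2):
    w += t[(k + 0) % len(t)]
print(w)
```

fitfitf

k=0: add t[0]='f' → 'f'
k=2: add t[2]='i' → 'fi'
k=4: add t[4]='t' → 'fit'
k=6: add t[0]='f' → 'fitf'
k=8: add t[2]='i' → 'fitfi'
k=10: add t[4]='t' → 'fitfit'
k=12: add t[0]='f' → 'fitfitf'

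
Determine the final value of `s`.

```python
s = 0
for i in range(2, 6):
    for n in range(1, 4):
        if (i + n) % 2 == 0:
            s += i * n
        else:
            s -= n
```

32

i=2,n=1: odd sum, s = 0-1 = -1
i=2,n=2: even sum, s = (-1)+4 = 3
i=2,n=3: odd sum, s = 3-3 = 0
i=3,n=1: even sum, s = 0+3 = 3
i=3,n=2: odd sum, s = 3-2 = 1
i=3,n=3: even sum, s = 1+9 = 10
i=4,n=1: odd sum, s = 10-1 = 9
i=4,n=2: even sum, s = 9+8 = 17
i=4,n=3: odd sum, s = 17-3 = 14
i=5,n=1: even sum, s = 14+5 = 19
i=5,n=2: odd sum, s = 19-2 = 17
i=5,n=3: even sum, s = 17+15 = 32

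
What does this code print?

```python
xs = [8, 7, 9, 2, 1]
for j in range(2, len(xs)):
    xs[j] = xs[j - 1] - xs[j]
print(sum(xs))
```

4

j=2: xs[2] = 7-9 = -2 → [8, 7, -2, 2, 1]
j=3: xs[3] = (-2)-2 = -4 → [8, 7, -2, -4, 1]
j=4: xs[4] = (-4)-1 = -5 → [8, 7, -2, -4, -5]
sum = 4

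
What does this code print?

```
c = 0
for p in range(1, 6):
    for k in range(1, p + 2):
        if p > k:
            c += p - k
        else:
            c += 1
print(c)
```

30

p=1,k=1: not 1>1, c = 0+1 = 1
p=1,k=2: not 1>2, c = 1+1 = 2
p=2,k=1: 2>1, c = 2+1 = 3
p=2,k=2: not 2>2, c = 3+1 = 4
p=2,k=3: not 2>3, c = 4+1 = 5
p=3,k=1: 3>1, c = 5+2 = 7
p=3,k=2: 3>2, c = 7+1 = 8
p=3,k=3: not 3>3, c = 8+1 = 9
p=3,k=4: not 3>4, c = 9+1 = 10
p=4,k=1: 4>1, c = 10+3 = 13
p=4,k=2: 4>2, c = 13+2 = 15
p=4,k=3: 4>3, c = 15+1 = 16
p=4,k=4: not 4>4, c = 16+1 = 17
p=4,k=5: not 4>5, c = 17+1 = 18
p=5,k=1: 5>1, c = 18+4 = 22
p=5,k=2: 5>2, c = 22+3 = 25
p=5,k=3: 5>3, c = 25+2 = 27
p=5,k=4: 5>4, c = 27+1 = 28
p=5,k=5: not 5>5, c = 28+1 = 29
p=5,k=6: not 5>6, c = 29+1 = 30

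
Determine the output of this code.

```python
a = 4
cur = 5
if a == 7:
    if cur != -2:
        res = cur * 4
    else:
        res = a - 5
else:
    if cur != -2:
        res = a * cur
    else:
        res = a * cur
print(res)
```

a=4, cur=5
a == 7 is False; cur != -2 is True
→ res = a * cur = 20

20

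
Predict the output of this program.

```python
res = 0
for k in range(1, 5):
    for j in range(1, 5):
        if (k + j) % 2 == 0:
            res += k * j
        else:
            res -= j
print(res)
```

32

k=1,j=1: even sum, res = 0+1 = 1
k=1,j=2: odd sum, res = 1-2 = -1
k=1,j=3: even sum, res = (-1)+3 = 2
k=1,j=4: odd sum, res = 2-4 = -2
k=2,j=1: odd sum, res = (-2)-1 = -3
k=2,j=2: even sum, res = (-3)+4 = 1
k=2,j=3: odd sum, res = 1-3 = -2
k=2,j=4: even sum, res = (-2)+8 = 6
k=3,j=1: even sum, res = 6+3 = 9
k=3,j=2: odd sum, res = 9-2 = 7
k=3,j=3: even sum, res = 7+9 = 16
k=3,j=4: odd sum, res = 16-4 = 12
k=4,j=1: odd sum, res = 12-1 = 11
k=4,j=2: even sum, res = 11+8 = 19
k=4,j=3: odd sum, res = 19-3 = 16
k=4,j=4: even sum, res = 16+16 = 32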